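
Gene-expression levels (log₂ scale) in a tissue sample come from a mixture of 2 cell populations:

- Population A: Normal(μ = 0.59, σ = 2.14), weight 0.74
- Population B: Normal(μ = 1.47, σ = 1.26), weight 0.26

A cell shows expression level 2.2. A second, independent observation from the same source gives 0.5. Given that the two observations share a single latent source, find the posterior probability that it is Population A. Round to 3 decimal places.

By Bayes' theorem, P(k | x) = w_k f_k(x) / Σ_j w_j f_j(x).
Since both observations come from the same component, the likelihood for component k is f_k(x₁)·f_k(x₂).
  f_A = [0.140472] × [0.186257] = 0.0261638
  f_B = [0.267702] × [0.235421] = 0.0630227
Weight by the priors:
  w_A·f_A = 0.74 × 0.0261638 = 0.0193612
  w_B·f_B = 0.26 × 0.0630227 = 0.0163859
Sum: 0.0193612 + 0.0163859 = 0.0357471
So the posterior for Population A is 0.0193612 / 0.0357471 ≈ 0.542.

0.542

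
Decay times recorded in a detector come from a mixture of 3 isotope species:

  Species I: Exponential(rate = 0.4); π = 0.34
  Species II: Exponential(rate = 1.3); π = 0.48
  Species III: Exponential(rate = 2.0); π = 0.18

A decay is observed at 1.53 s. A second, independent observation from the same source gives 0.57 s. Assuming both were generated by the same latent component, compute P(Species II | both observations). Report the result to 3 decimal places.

Posterior ∝ prior × likelihood, so P(k | x) ∝ P(Z=k) f_k(x); normalise over all components.
Since both observations come from the same component, the likelihood for component k is f_k(x₁)·f_k(x₂).
  L_I = [0.4·e^(−0.4·1.53) = 0.4·e^(−0.6120) = 0.216906] × [0.31845] = 0.0690737
  L_II = [1.3·e^(−1.3·1.53) = 1.3·e^(−1.9890) = 0.177882] × [0.619628] = 0.110221
  L_III = [2.0·e^(−2.0·1.53) = 2.0·e^(−3.0600) = 0.0937754] × [0.639638] = 0.0599823
Prior × likelihood for each component:
  P(Z=I)·L_I = 0.34 × 0.0690737 = 0.0234851
  P(Z=II)·L_II = 0.48 × 0.110221 = 0.0529059
  P(Z=III)·L_III = 0.18 × 0.0599823 = 0.0107968
Denominator: 0.0234851 + 0.0529059 + 0.0107968 = 0.0871878
So the posterior for Species II is 0.0529059 / 0.0871878 ≈ 0.607.

0.607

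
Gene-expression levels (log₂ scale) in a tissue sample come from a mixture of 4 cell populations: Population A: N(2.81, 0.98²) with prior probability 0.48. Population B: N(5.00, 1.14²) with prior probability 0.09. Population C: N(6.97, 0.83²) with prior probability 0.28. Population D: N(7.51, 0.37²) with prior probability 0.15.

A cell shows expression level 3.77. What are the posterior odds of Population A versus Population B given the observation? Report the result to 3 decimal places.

6.872

Only the two components matter; the odds are (π_i f_i(x)) / (π_j f_j(x)).
Normal densities:
  p_A = (1/(0.98·√(2π)))·exp(−(3.77−2.81)²/(2·0.98²)) = 0.407084·exp(-0.47980) = 0.251947
  p_B = (1/(1.14·√(2π)))·exp(−(3.77−5.00)²/(2·1.14²)) = 0.349949·exp(-0.58206) = 0.195532
  p_C = (1/(0.83·√(2π)))·exp(−(3.77−6.97)²/(2·0.83²)) = 0.480653·exp(-7.43214) = 0.000284509
  p_D = (1/(0.37·√(2π)))·exp(−(3.77−7.51)²/(2·0.37²)) = 1.078222·exp(-51.08692) = 7.01356e-23
Posterior odds = (π_A·p_A) / (π_B·p_B) = (0.48·0.251947) / (0.09·0.195532) = 0.120935 / 0.0175979 ≈ 6.872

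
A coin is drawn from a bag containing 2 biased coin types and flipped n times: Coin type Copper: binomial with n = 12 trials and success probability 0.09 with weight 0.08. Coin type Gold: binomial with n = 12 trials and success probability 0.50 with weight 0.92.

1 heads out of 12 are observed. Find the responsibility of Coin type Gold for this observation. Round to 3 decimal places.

0.081

The responsibility of component k is π_k f_k(x) divided by Σ_j π_j f_j(x).
Binomial probabilities:
  L_Copper = 0.382718
  L_Gold = 0.00292969
Multiply by the mixture weights:
  π_Copper·L_Copper = 0.08 × 0.382718 = 0.0306175
  π_Gold·L_Gold = 0.92 × 0.00292969 = 0.00269531
Marginal: 0.0306175 + 0.00269531 = 0.0333128
P(Coin type Gold | the observation) ≈ 0.081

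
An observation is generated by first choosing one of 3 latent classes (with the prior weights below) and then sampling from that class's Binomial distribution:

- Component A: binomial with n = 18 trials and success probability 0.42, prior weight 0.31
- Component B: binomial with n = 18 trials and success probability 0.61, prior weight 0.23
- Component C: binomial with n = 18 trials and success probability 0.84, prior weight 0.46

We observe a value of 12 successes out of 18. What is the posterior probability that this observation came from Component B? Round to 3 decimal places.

The responsibility of component k is π_k f_k(x) divided by Σ_j π_j f_j(x).
Component likelihoods at x = 12 successes out of 18:
  f_A = C(18,12)·0.42^12·0.58^6 = 18564·3.01295e-05·0.0380687 = 0.0212927
  f_B = C(18,12)·0.61^12·0.39^6 = 18564·0.00265435·0.00351874 = 0.173387
  f_C = C(18,12)·0.84^12·0.16^6 = 18564·0.12341·1.67772e-05 = 0.0384364
Prior × likelihood for each component:
  π_A·f_A = 0.31 × 0.0212927 = 0.00660074
  π_B·f_B = 0.23 × 0.173387 = 0.0398791
  π_C·f_C = 0.46 × 0.0384364 = 0.0176808
Marginal: 0.00660074 + 0.0398791 + 0.0176808 = 0.0641606
So the posterior for Component B is 0.0398791 / 0.0641606 ≈ 0.622.

0.622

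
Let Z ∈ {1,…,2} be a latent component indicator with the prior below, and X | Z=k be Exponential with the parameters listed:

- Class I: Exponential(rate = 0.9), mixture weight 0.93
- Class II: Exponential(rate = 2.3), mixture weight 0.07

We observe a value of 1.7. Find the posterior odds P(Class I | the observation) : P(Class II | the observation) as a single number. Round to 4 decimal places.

56.1721

Since P(k|x) ∝ π_k f_k(x), the posterior odds are π_i f_i(x) / (π_j f_j(x)).
Evaluate each component's likelihood at the observed value:
  L_I = 0.9·e^(−0.9·1.7) = 0.9·e^(−1.5300) = 0.194882
  L_II = 2.3·e^(−2.3·1.7) = 2.3·e^(−3.9100) = 0.0460932
Odds = (0.93/0.07) × (0.194882/0.0460932) = 13.2857 × 4.22801 ≈ 56.1721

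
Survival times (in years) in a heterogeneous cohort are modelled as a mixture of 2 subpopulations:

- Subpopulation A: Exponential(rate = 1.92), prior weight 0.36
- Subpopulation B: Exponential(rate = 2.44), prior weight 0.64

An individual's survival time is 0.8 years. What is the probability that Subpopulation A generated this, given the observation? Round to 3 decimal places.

Posterior ∝ prior × likelihood, so P(k | x) ∝ π_k f_k(x); normalise over all components.
Component likelihoods at x = 0.8 years:
  f_A = 0.413261
  f_B = 0.346455
Prior × likelihood for each component:
  π_A·f_A = 0.36 × 0.413261 = 0.148774
  π_B·f_B = 0.64 × 0.346455 = 0.221731
Denominator: 0.148774 + 0.221731 = 0.370505
P(Subpopulation A | 0.8 years) = 0.148774 / 0.370505 ≈ 0.402

0.402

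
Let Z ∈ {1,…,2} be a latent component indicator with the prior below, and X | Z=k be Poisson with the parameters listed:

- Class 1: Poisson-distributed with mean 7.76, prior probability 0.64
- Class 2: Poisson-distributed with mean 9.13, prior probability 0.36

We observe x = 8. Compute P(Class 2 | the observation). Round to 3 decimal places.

By Bayes' theorem, P(k | x) = π_k f_k(x) / Σ_j π_j f_j(x).
Component likelihoods at x = 8:
  p_1 = 0.139075
  p_2 = 0.129759
Weight by the priors:
  π_1·p_1 = 0.64 × 0.139075 = 0.0890078
  π_2·p_2 = 0.36 × 0.129759 = 0.0467132
Marginal: 0.0890078 + 0.0467132 = 0.135721
Responsibility of Class 2: 0.0467132 / 0.135721 ≈ 0.344

0.344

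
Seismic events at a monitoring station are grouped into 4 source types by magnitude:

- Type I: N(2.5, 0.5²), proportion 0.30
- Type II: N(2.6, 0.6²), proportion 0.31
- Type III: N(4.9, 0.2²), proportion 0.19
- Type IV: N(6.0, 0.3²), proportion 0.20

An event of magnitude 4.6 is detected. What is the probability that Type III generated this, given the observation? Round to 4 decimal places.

Apply Bayes' rule: the posterior for each component is proportional to its prior times its likelihood at x.
Normal densities:
  L_I = 0.000117886
  L_II = 0.00257046
  L_III = 0.647588
  L_IV = 2.48202e-05
Unnormalised posteriors:
  w_I·L_I = 0.30 × 0.000117886 = 3.53658e-05
  w_II·L_II = 0.31 × 0.00257046 = 0.000796844
  w_III·L_III = 0.19 × 0.647588 = 0.123042
  w_IV·L_IV = 0.20 × 2.48202e-05 = 4.96403e-06
Normaliser: 3.53658e-05 + 0.000796844 + 0.123042 + 4.96403e-06 = 0.123879
P(Type III | data) = 0.123042 / 0.123879 ≈ 0.9932

0.9932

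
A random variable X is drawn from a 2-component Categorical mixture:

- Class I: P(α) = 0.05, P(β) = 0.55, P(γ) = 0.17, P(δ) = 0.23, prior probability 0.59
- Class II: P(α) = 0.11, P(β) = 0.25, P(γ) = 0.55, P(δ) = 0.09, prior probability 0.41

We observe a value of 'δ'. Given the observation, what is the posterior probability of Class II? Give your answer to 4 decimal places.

0.2138

The responsibility of component k is P(Z=k) f_k(x) divided by Σ_j P(Z=j) f_j(x).
Component likelihoods at x = 'δ':
  p_I = 0.23
  p_II = 0.09
Prior × likelihood for each component:
  P(Z=I)·p_I = 0.59 × 0.23 = 0.1357
  P(Z=II)·p_II = 0.41 × 0.09 = 0.0369
Normaliser: 0.1357 + 0.0369 = 0.1726
P(Class II | data) ≈ 0.2138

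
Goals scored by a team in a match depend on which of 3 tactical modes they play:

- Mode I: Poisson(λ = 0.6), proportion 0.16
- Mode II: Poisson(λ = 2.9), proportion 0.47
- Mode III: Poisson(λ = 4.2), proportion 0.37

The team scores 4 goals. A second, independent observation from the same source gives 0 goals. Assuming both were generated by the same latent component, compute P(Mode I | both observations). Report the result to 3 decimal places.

P(component k | x) = π_k·f_k(x) / marginal(x), where marginal(x) = Σ_j π_j·f_j(x).
Since both observations come from the same component, the likelihood for component k is f_k(x₁)·f_k(x₂).
  L_I = [e^(−0.6)·0.6^4/4! = 0.00296358] × [0.548812] = 0.00162645
  L_II = [e^(−2.9)·2.9^4/4! = 0.162154] × [0.0550232] = 0.00892222
  L_III = [e^(−4.2)·4.2^4/4! = 0.194424] × [0.0149956] = 0.00291549
Multiply by the mixture weights:
  π_I·L_I = 0.16 × 0.00162645 = 0.000260232
  π_II·L_II = 0.47 × 0.00892222 = 0.00419344
  π_III·L_III = 0.37 × 0.00291549 = 0.00107873
Marginal: 0.000260232 + 0.00419344 + 0.00107873 = 0.00553241
Responsibility of Mode I: 0.000260232 / 0.00553241 ≈ 0.047

0.047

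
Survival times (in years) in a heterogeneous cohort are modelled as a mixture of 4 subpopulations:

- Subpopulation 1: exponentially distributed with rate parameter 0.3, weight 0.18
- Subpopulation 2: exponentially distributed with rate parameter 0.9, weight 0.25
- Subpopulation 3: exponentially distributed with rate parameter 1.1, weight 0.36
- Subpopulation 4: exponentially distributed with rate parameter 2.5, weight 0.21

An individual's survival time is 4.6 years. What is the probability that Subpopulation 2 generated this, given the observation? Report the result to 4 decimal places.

0.1820

Posterior ∝ prior × likelihood, so P(k | x) ∝ π_k f_k(x); normalise over all components.
Exponential densities:
  f_1 = 0.3·e^(−0.3·4.6) = 0.3·e^(−1.3800) = 0.0754736
  f_2 = 0.9·e^(−0.9·4.6) = 0.9·e^(−4.1400) = 0.0143306
  f_3 = 1.1·e^(−1.1·4.6) = 1.1·e^(−5.0600) = 0.00698012
  f_4 = 2.5·e^(−2.5·4.6) = 2.5·e^(−11.5000) = 2.53252e-05
Unnormalised posteriors:
  π_1·f_1 = 0.18 × 0.0754736 = 0.0135852
  π_2·f_2 = 0.25 × 0.0143306 = 0.00358264
  π_3·f_3 = 0.36 × 0.00698012 = 0.00251284
  π_4·f_4 = 0.21 × 2.53252e-05 = 5.3183e-06
Denominator: 0.0135852 + 0.00358264 + 0.00251284 + 5.3183e-06 = 0.019686
Responsibility of Subpopulation 2: 0.00358264 / 0.019686 ≈ 0.1820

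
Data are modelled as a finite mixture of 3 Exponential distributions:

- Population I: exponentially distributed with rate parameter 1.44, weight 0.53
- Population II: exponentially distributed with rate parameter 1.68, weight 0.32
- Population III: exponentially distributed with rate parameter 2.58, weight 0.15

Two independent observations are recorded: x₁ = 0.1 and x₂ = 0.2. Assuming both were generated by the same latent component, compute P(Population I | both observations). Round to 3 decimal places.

Apply Bayes' rule: the posterior for each component is proportional to its prior times its likelihood at x.
Since both observations come from the same component, the likelihood for component k is f_k(x₁)·f_k(x₂).
  p_I = [1.44·e^(−1.44·0.1) = 1.44·e^(−0.1440) = 1.24688] × [1.07966] = 1.3462
  p_II = [1.68·e^(−1.68·0.1) = 1.68·e^(−0.1680) = 1.42019] × [1.20057] = 1.70504
  p_III = [2.58·e^(−2.58·0.1) = 2.58·e^(−0.2580) = 1.9933] × [1.54001] = 3.0697
Prior × likelihood for each component:
  π_I·p_I = 0.53 × 1.3462 = 0.713486
  π_II·p_II = 0.32 × 1.70504 = 0.545612
  π_III·p_III = 0.15 × 3.0697 = 0.460455
Denominator: 0.713486 + 0.545612 + 0.460455 = 1.71955
So the posterior for Population I is 0.713486 / 1.71955 ≈ 0.415.

0.415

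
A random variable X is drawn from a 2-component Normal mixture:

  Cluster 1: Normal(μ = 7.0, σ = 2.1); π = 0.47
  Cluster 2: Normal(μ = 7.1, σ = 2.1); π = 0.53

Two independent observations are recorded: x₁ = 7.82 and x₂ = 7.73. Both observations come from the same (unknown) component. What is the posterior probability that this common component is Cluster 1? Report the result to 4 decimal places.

Posterior ∝ prior × likelihood, so P(k | x) ∝ P(Z=k) f_k(x); normalise over all components.
Since both observations come from the same component, the likelihood for component k is f_k(x₁)·f_k(x₂).
  p_1 = [(1/(2.1·√(2π)))·exp(−(7.82−7.0)²/(2·2.1²)) = 0.189973·exp(-0.07624) = 0.176028] × [0.178834] = 0.0314799
  p_2 = [(1/(2.1·√(2π)))·exp(−(7.82−7.1)²/(2·2.1²)) = 0.189973·exp(-0.05878) = 0.179129] × [0.181613] = 0.0325321
Unnormalised posteriors:
  P(Z=1)·p_1 = 0.47 × 0.0314799 = 0.0147955
  P(Z=2)·p_2 = 0.53 × 0.0325321 = 0.017242
Normaliser: 0.0147955 + 0.017242 = 0.0320376
So the posterior for Cluster 1 is 0.0147955 / 0.0320376 ≈ 0.4618.

0.4618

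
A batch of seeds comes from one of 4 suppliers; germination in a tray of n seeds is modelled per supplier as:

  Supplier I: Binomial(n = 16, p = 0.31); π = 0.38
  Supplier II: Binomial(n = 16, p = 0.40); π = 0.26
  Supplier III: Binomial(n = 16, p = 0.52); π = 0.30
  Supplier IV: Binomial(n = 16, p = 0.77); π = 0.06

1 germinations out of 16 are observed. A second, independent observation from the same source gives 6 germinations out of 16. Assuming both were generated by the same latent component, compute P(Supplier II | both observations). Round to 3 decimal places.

By Bayes' theorem, P(k | x) = w_k f_k(x) / Σ_j w_j f_j(x).
Since both observations come from the same component, the likelihood for component k is f_k(x₁)·f_k(x₂).
  f_I = [0.0189766] × [0.173854] = 0.00329916
  f_II = [0.00300918] × [0.198334] = 0.000596823
  f_III = [0.000137639] × [0.102791] = 1.41481e-05
  f_IV = [3.28495e-09] × [0.000691428] = 2.2713e-12
Unnormalised posteriors:
  w_I·f_I = 0.38 × 0.00329916 = 0.00125368
  w_II·f_II = 0.26 × 0.000596823 = 0.000155174
  w_III·f_III = 0.30 × 1.41481e-05 = 4.24443e-06
  w_IV·f_IV = 0.06 × 2.2713e-12 = 1.36278e-13
Sum: 0.00125368 + 0.000155174 + 4.24443e-06 + 1.36278e-13 = 0.0014131
So the posterior for Supplier II is 0.000155174 / 0.0014131 ≈ 0.110.

0.110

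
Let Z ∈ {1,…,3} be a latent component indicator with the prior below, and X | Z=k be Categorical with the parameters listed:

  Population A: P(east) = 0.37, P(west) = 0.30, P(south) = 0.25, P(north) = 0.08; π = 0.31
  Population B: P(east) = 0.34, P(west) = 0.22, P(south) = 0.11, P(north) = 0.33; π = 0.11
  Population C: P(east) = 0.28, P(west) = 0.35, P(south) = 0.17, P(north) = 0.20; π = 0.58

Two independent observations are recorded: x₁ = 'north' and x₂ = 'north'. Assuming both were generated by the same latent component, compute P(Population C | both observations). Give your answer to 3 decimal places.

0.624

By Bayes' theorem, P(k | x) = π_k f_k(x) / Σ_j π_j f_j(x).
Since both observations come from the same component, the likelihood for component k is f_k(x₁)·f_k(x₂).
  L_A = [P(north | comp) = 0.08] × [0.08] = 0.0064
  L_B = [P(north | comp) = 0.33] × [0.33] = 0.1089
  L_C = [P(north | comp) = 0.20] × [0.2] = 0.04
Prior × likelihood for each component:
  π_A·L_A = 0.31 × 0.0064 = 0.001984
  π_B·L_B = 0.11 × 0.1089 = 0.011979
  π_C·L_C = 0.58 × 0.04 = 0.0232
Denominator: 0.001984 + 0.011979 + 0.0232 = 0.037163
So the posterior for Population C is 0.0232 / 0.037163 ≈ 0.624.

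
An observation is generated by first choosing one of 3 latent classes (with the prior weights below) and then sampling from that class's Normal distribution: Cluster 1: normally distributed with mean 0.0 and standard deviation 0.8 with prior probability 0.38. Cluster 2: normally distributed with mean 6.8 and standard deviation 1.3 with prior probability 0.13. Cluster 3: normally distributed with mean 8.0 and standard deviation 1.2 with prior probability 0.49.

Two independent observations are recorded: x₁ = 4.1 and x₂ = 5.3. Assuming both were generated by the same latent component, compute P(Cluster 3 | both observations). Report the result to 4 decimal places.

0.0292

By Bayes' theorem, P(k | x) = π_k f_k(x) / Σ_j π_j f_j(x).
Since both observations come from the same component, the likelihood for component k is f_k(x₁)·f_k(x₂).
  p_1 = [(1/(0.8·√(2π)))·exp(−(4.1−0.0)²/(2·0.8²)) = 0.498678·exp(-13.13281) = 9.86988e-07] × [1.46924e-10] = 1.45012e-16
  p_2 = [(1/(1.3·√(2π)))·exp(−(4.1−6.8)²/(2·1.3²)) = 0.306879·exp(-2.15680) = 0.0355041] × [0.157712] = 0.00559943
  p_3 = [(1/(1.2·√(2π)))·exp(−(4.1−8.0)²/(2·1.2²)) = 0.332452·exp(-5.28125) = 0.00169087] × [0.0264497] = 4.47231e-05
Prior × likelihood for each component:
  π_1·p_1 = 0.38 × 1.45012e-16 = 5.51046e-17
  π_2·p_2 = 0.13 × 0.00559943 = 0.000727926
  π_3·p_3 = 0.49 × 4.47231e-05 = 2.19143e-05
Sum: 5.51046e-17 + 0.000727926 + 2.19143e-05 = 0.00074984
So the posterior for Cluster 3 is 2.19143e-05 / 0.00074984 ≈ 0.0292.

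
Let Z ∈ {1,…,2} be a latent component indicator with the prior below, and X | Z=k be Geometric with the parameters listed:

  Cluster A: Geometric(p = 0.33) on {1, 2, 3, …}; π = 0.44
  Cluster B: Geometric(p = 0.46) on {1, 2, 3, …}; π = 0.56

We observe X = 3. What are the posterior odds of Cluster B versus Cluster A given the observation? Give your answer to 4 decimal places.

Since P(k|x) ∝ w_k f_k(x), the posterior odds are w_i f_i(x) / (w_j f_j(x)).
Evaluate each component's likelihood at the observed value:
  f_A = 0.148137
  f_B = 0.134136
0.0751162 / 0.0651803 ≈ 1.1524

1.1524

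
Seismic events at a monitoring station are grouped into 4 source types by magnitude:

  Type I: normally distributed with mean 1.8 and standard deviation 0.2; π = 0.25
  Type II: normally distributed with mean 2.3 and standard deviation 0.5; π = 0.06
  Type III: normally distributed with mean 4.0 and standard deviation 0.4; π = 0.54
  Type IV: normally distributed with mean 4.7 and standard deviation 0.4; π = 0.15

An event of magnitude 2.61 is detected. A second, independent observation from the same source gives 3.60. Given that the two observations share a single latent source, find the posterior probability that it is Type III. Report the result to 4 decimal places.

0.4202

P(component k | x) = π_k·f_k(x) / marginal(x), where marginal(x) = Σ_j π_j·f_j(x).
Since both observations come from the same component, the likelihood for component k is f_k(x₁)·f_k(x₂).
  L_I = [0.00054717] × [5.13989e-18] = 2.81239e-21
  L_II = [0.658368] × [0.0271659] = 0.0178852
  L_III = [0.00238046] × [0.604927] = 0.00144001
  L_IV = [1.17651e-06] × [0.0227339] = 2.67466e-08
Weight by the priors:
  π_I·L_I = 0.25 × 2.81239e-21 = 7.03098e-22
  π_II·L_II = 0.06 × 0.0178852 = 0.00107311
  π_III·L_III = 0.54 × 0.00144001 = 0.000777603
  π_IV·L_IV = 0.15 × 2.67466e-08 = 4.01199e-09
Evidence: 7.03098e-22 + 0.00107311 + 0.000777603 + 4.01199e-09 = 0.00185072
Responsibility of Type III: 0.000777603 / 0.00185072 ≈ 0.4202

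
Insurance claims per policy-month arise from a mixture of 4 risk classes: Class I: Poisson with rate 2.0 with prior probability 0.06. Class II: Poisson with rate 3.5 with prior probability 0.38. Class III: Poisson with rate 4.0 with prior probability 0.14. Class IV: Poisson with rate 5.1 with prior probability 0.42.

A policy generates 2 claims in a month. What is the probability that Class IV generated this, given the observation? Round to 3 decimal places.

Apply Bayes' rule: the posterior for each component is proportional to its prior times its likelihood at x.
Component likelihoods at x = 2 claims:
  L_I = e^(−2.0)·2.0^2/2! = 0.270671
  L_II = e^(−3.5)·3.5^2/2! = 0.184959
  L_III = e^(−4.0)·4.0^2/2! = 0.146525
  L_IV = e^(−5.1)·5.1^2/2! = 0.0792882
Weight by the priors:
  π_I·L_I = 0.06 × 0.270671 = 0.0162402
  π_II·L_II = 0.38 × 0.184959 = 0.0702844
  π_III·L_III = 0.14 × 0.146525 = 0.0205135
  π_IV·L_IV = 0.42 × 0.0792882 = 0.033301
Normaliser: 0.0162402 + 0.0702844 + 0.0205135 + 0.033301 = 0.140339
P(Class IV | data) ≈ 0.237

0.237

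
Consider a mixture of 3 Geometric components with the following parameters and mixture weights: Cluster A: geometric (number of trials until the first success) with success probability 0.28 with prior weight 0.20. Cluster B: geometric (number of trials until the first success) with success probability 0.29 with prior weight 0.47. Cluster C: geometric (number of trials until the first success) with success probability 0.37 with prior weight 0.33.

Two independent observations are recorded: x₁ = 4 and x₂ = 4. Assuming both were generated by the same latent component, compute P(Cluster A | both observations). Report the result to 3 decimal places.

The responsibility of component k is π_k f_k(x) divided by Σ_j π_j f_j(x).
Since both observations come from the same component, the likelihood for component k is f_k(x₁)·f_k(x₂).
  f_A = [0.104509] × [0.104509] = 0.0109222
  f_B = [0.103794] × [0.103794] = 0.0107732
  f_C = [0.0925174] × [0.0925174] = 0.00855947
Multiply by the mixture weights:
  π_A·f_A = 0.20 × 0.0109222 = 0.00218444
  π_B·f_B = 0.47 × 0.0107732 = 0.00506342
  π_C·f_C = 0.33 × 0.00855947 = 0.00282462
Normaliser: 0.00218444 + 0.00506342 + 0.00282462 = 0.0100725
P(Cluster A | x₁, x₂) = 0.00218444 / 0.0100725 ≈ 0.217

0.217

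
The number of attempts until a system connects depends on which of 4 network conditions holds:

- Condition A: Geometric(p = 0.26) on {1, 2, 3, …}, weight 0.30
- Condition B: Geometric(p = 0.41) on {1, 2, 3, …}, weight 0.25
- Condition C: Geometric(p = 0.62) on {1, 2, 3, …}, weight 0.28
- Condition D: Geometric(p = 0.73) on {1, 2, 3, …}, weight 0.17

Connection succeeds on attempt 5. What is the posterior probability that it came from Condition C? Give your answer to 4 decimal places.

Posterior ∝ prior × likelihood, so P(k | x) ∝ π_k f_k(x); normalise over all components.
Evaluate each component's likelihood at the observed value:
  f_A = 0.0779651
  f_B = 0.0496812
  f_C = 0.0129278
  f_D = 0.00387952
Unnormalised posteriors:
  π_A·f_A = 0.30 × 0.0779651 = 0.0233895
  π_B·f_B = 0.25 × 0.0496812 = 0.0124203
  π_C·f_C = 0.28 × 0.0129278 = 0.0036198
  π_D·f_D = 0.17 × 0.00387952 = 0.000659518
Normaliser: 0.0233895 + 0.0124203 + 0.0036198 + 0.000659518 = 0.0400891
So the posterior for Condition C is 0.0036198 / 0.0400891 ≈ 0.0903.

0.0903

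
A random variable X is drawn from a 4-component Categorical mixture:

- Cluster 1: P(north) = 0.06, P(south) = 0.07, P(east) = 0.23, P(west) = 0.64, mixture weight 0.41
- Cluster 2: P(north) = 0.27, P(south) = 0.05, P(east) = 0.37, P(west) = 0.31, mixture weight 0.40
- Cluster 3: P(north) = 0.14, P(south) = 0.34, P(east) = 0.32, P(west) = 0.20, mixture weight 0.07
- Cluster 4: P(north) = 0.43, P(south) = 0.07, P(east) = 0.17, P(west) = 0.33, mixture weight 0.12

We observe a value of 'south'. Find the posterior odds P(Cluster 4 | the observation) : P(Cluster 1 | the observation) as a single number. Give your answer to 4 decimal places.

0.2927

Only the two components matter; the odds are (P(Z=i) f_i(x)) / (P(Z=j) f_j(x)).
Evaluate each component's likelihood at the observed value:
  f_1 = 0.07
  f_2 = 0.05
  f_3 = 0.34
  f_4 = 0.07
Posterior odds = (P(Z=4)·f_4) / (P(Z=1)·f_1) = (0.12·0.07) / (0.41·0.07) = 0.0084 / 0.0287 ≈ 0.2927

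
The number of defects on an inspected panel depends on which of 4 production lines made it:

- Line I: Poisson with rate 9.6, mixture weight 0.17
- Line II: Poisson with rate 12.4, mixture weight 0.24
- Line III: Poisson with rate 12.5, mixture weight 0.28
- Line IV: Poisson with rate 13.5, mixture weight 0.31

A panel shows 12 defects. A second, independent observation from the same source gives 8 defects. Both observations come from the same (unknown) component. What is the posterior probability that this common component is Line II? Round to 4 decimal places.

Apply Bayes' rule: the posterior for each component is proportional to its prior times its likelihood at x.
Since both observations come from the same component, the likelihood for component k is f_k(x₁)·f_k(x₂).
  p_I = [e^(−9.6)·9.6^12/12! = 0.0866345] × [0.121178] = 0.0104982
  p_II = [e^(−12.4)·12.4^12/12! = 0.113624] × [0.0570954] = 0.00648744
  p_III = [e^(−12.5)·12.5^12/12! = 0.113215] × [0.0550907] = 0.00623707
  p_IV = [e^(−13.5)·13.5^12/12! = 0.10488] × [0.0375123] = 0.00393429
Unnormalised posteriors:
  P(Z=I)·p_I = 0.17 × 0.0104982 = 0.00178469
  P(Z=II)·p_II = 0.24 × 0.00648744 = 0.00155698
  P(Z=III)·p_III = 0.28 × 0.00623707 = 0.00174638
  P(Z=IV)·p_IV = 0.31 × 0.00393429 = 0.00121963
Normaliser: 0.00178469 + 0.00155698 + 0.00174638 + 0.00121963 = 0.00630768
So the posterior for Line II is 0.00155698 / 0.00630768 ≈ 0.2468.

0.2468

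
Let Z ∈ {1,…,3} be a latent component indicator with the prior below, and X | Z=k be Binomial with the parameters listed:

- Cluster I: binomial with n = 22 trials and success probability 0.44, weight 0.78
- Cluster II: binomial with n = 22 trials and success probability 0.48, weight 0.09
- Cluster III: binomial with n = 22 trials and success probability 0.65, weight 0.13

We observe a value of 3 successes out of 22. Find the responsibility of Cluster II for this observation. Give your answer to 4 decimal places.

By Bayes' theorem, P(k | x) = w_k f_k(x) / Σ_j w_j f_j(x).
Evaluate each component's likelihood at the observed value:
  f_I = C(22,3)·0.44^3·0.56^19 = 1540·0.085184·1.64275e-05 = 0.00215502
  f_II = C(22,3)·0.48^3·0.52^19 = 1540·0.110592·4.0185e-06 = 0.000684397
  f_III = C(22,3)·0.65^3·0.35^19 = 1540·0.274625·2.17417e-09 = 9.19504e-07
Prior × likelihood for each component:
  w_I·f_I = 0.78 × 0.00215502 = 0.00168092
  w_II·f_II = 0.09 × 0.000684397 = 6.15957e-05
  w_III·f_III = 0.13 × 9.19504e-07 = 1.19536e-07
Evidence: 0.00168092 + 6.15957e-05 + 1.19536e-07 = 0.00174263
So the posterior for Cluster II is 6.15957e-05 / 0.00174263 ≈ 0.0353.

0.0353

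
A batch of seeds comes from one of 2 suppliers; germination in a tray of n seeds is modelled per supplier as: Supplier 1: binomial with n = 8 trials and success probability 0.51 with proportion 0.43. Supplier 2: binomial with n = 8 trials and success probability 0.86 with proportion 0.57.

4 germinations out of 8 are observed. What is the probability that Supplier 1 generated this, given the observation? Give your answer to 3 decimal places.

The responsibility of component k is P(Z=k) f_k(x) divided by Σ_j P(Z=j) f_j(x).
Component likelihoods at x = 4 germinations out of 8:
  p_1 = 0.273
  p_2 = 0.0147097
Unnormalised posteriors:
  P(Z=1)·p_1 = 0.43 × 0.273 = 0.11739
  P(Z=2)·p_2 = 0.57 × 0.0147097 = 0.00838453
Sum: 0.11739 + 0.00838453 = 0.125775
So the posterior for Supplier 1 is 0.11739 / 0.125775 ≈ 0.933.

0.933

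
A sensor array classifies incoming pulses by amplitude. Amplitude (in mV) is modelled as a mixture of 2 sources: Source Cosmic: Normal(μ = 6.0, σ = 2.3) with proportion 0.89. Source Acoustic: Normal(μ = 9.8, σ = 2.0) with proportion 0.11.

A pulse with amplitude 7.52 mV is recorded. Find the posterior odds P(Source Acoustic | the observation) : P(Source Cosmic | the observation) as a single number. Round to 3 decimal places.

Posterior odds = (P(Z=i) f_i(x)) / (P(Z=j) f_j(x)); the normalising sum cancels.
Evaluate each component's likelihood at the observed value:
  p_Cosmic = 0.139426
  p_Acoustic = 0.104154
Posterior odds = (P(Z=Acoustic)·p_Acoustic) / (P(Z=Cosmic)·p_Cosmic) = (0.11·0.104154) / (0.89·0.139426) = 0.0114569 / 0.124089 ≈ 0.092

0.092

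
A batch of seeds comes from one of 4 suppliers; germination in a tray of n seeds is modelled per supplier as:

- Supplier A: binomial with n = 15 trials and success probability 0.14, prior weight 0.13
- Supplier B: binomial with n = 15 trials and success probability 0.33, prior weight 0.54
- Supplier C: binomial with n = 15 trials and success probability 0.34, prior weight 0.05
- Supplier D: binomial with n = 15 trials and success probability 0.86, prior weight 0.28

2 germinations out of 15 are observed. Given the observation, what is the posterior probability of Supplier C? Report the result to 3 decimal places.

By Bayes' theorem, P(k | x) = π_k f_k(x) / Σ_j π_j f_j(x).
Evaluate each component's likelihood at the observed value:
  f_A = 0.289684
  f_B = 0.0626888
  f_C = 0.0547291
  f_D = 6.16383e-10
Multiply by the mixture weights:
  π_A·f_A = 0.13 × 0.289684 = 0.037659
  π_B·f_B = 0.54 × 0.0626888 = 0.0338519
  π_C·f_C = 0.05 × 0.0547291 = 0.00273645
  π_D·f_D = 0.28 × 6.16383e-10 = 1.72587e-10
Denominator: 0.037659 + 0.0338519 + 0.00273645 + 1.72587e-10 = 0.0742474
P(Supplier C | the observation) ≈ 0.037

0.037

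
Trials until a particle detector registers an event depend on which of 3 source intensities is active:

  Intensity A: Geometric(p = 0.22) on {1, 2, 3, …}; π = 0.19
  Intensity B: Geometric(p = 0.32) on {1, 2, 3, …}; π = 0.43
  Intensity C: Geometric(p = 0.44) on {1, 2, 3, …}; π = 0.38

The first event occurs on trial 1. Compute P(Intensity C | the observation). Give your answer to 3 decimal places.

0.482

Apply Bayes' rule: the posterior for each component is proportional to its prior times its likelihood at x.
Geometric probabilities:
  p_A = 0.22·(1−0.22)^0 = 0.22·1 = 0.22
  p_B = 0.32·(1−0.32)^0 = 0.32·1 = 0.32
  p_C = 0.44·(1−0.44)^0 = 0.44·1 = 0.44
Unnormalised posteriors:
  π_A·p_A = 0.19 × 0.22 = 0.0418
  π_B·p_B = 0.43 × 0.32 = 0.1376
  π_C·p_C = 0.38 × 0.44 = 0.1672
Denominator: 0.0418 + 0.1376 + 0.1672 = 0.3466
Responsibility of Intensity C: 0.1672 / 0.3466 ≈ 0.482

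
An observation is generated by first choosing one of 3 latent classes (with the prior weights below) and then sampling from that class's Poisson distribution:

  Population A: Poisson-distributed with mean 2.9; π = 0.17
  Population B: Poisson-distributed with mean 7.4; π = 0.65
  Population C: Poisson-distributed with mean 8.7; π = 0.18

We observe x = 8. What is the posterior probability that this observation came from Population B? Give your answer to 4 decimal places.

0.7761

Apply Bayes' rule: the posterior for each component is proportional to its prior times its likelihood at x.
Poisson probabilities:
  f_A = 0.00682668
  f_B = 0.136318
  f_C = 0.135604
Weight by the priors:
  π_A·f_A = 0.17 × 0.00682668 = 0.00116054
  π_B·f_B = 0.65 × 0.136318 = 0.0886069
  π_C·f_C = 0.18 × 0.135604 = 0.0244087
Sum: 0.00116054 + 0.0886069 + 0.0244087 = 0.114176
P(Population B | the observation) ≈ 0.7761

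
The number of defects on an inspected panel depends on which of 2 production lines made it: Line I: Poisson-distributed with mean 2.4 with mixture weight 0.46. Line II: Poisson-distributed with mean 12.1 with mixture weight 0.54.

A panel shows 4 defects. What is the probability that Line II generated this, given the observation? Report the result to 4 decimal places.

0.0444

Apply Bayes' rule: the posterior for each component is proportional to its prior times its likelihood at x.
Poisson probabilities:
  p_I = 0.125408
  p_II = 0.00496555
Multiply by the mixture weights:
  w_I·p_I = 0.46 × 0.125408 = 0.0576879
  w_II·p_II = 0.54 × 0.00496555 = 0.00268139
Denominator: 0.0576879 + 0.00268139 = 0.0603693
P(Line II | x) = 0.00268139 / 0.0603693 ≈ 0.0444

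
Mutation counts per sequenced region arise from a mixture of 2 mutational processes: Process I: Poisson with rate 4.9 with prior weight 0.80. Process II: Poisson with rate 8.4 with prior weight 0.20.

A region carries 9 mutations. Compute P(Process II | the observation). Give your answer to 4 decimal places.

0.4912

Posterior ∝ prior × likelihood, so P(k | x) ∝ π_k f_k(x); normalise over all components.
Poisson probabilities:
  p_I = 0.0334163
  p_II = 0.129026
Prior × likelihood for each component:
  π_I·p_I = 0.80 × 0.0334163 = 0.0267331
  π_II·p_II = 0.20 × 0.129026 = 0.0258052
Sum: 0.0267331 + 0.0258052 = 0.0525382
Responsibility of Process II: 0.0258052 / 0.0525382 ≈ 0.4912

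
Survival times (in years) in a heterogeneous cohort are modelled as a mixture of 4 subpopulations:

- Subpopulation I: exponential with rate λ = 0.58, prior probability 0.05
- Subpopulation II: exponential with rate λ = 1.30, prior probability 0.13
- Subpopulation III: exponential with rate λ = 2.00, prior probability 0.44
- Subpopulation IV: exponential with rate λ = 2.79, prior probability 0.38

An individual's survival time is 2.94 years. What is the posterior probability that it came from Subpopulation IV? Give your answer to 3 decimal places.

0.025

Apply Bayes' rule: the posterior for each component is proportional to its prior times its likelihood at x.
Component likelihoods at x = 2.94 years:
  p_I = 0.58·e^(−0.58·2.94) = 0.58·e^(−1.7052) = 0.105407
  p_II = 1.30·e^(−1.30·2.94) = 1.30·e^(−3.8220) = 0.0284492
  p_III = 2.00·e^(−2.00·2.94) = 2.00·e^(−5.8800) = 0.00558957
  p_IV = 2.79·e^(−2.79·2.94) = 2.79·e^(−8.2026) = 0.000764294
Prior × likelihood for each component:
  π_I·p_I = 0.05 × 0.105407 = 0.00527035
  π_II·p_II = 0.13 × 0.0284492 = 0.00369839
  π_III·p_III = 0.44 × 0.00558957 = 0.00245941
  π_IV·p_IV = 0.38 × 0.000764294 = 0.000290432
Normaliser: 0.00527035 + 0.00369839 + 0.00245941 + 0.000290432 = 0.0117186
Responsibility of Subpopulation IV: 0.000290432 / 0.0117186 ≈ 0.025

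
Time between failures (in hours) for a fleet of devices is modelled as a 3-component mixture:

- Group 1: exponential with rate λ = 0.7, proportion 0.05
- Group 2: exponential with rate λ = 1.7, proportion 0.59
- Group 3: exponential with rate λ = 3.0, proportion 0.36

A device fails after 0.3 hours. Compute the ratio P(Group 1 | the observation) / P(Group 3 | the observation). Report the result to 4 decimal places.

The posterior odds equal the prior odds times the likelihood ratio: (π_i/π_j)·(f_i(x)/f_j(x)).
Component likelihoods at x = 0.3 hours:
  p_1 = 0.7·e^(−0.7·0.3) = 0.7·e^(−0.2100) = 0.567409
  p_2 = 1.7·e^(−1.7·0.3) = 1.7·e^(−0.5100) = 1.02084
  p_3 = 3.0·e^(−3.0·0.3) = 3.0·e^(−0.9000) = 1.21971
Posterior odds = (π_1·p_1) / (π_3·p_3) = (0.05·0.567409) / (0.36·1.21971) = 0.0283704 / 0.439095 ≈ 0.0646

0.0646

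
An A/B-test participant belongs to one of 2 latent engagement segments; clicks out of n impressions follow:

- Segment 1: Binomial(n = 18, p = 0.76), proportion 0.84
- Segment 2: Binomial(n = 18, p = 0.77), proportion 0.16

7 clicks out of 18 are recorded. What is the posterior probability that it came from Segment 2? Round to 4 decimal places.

The responsibility of component k is w_k f_k(x) divided by Σ_j w_j f_j(x).
Component likelihoods at x = 7 clicks out of 18:
  L_1 = 0.000709208
  L_2 = 0.000486627
Prior × likelihood for each component:
  w_1·L_1 = 0.84 × 0.000709208 = 0.000595735
  w_2·L_2 = 0.16 × 0.000486627 = 7.78603e-05
Evidence: 0.000595735 + 7.78603e-05 = 0.000673595
P(Segment 2 | 7 clicks out of 18) ≈ 0.1156

0.1156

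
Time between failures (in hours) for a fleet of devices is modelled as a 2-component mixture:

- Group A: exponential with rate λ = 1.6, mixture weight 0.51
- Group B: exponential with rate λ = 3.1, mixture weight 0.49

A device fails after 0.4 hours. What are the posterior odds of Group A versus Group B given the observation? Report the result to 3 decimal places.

The posterior odds equal the prior odds times the likelihood ratio: (π_i/π_j)·(f_i(x)/f_j(x)).
Exponential densities:
  p_A = 1.6·e^(−1.6·0.4) = 1.6·e^(−0.6400) = 0.843668
  p_B = 3.1·e^(−3.1·0.4) = 3.1·e^(−1.2400) = 0.897091
Odds = (0.51/0.49) × (0.843668/0.897091) = 1.04082 × 0.940448 ≈ 0.979

0.979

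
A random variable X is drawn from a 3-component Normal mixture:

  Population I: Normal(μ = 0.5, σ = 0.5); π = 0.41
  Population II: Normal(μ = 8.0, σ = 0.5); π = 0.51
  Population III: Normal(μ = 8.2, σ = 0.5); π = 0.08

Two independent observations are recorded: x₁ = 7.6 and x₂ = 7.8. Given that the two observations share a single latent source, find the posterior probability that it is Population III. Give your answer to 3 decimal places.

By Bayes' theorem, P(k | x) = π_k f_k(x) / Σ_j π_j f_j(x).
Since both observations come from the same component, the likelihood for component k is f_k(x₁)·f_k(x₂).
  L_I = [(1/(0.5·√(2π)))·exp(−(7.6−0.5)²/(2·0.5²)) = 0.797885·exp(-100.82000) = 1.30729e-44] × [4.1194e-47] = 5.38523e-91
  L_II = [(1/(0.5·√(2π)))·exp(−(7.6−8.0)²/(2·0.5²)) = 0.797885·exp(-0.32000) = 0.579383] × [0.73654] = 0.426739
  L_III = [(1/(0.5·√(2π)))·exp(−(7.6−8.2)²/(2·0.5²)) = 0.797885·exp(-0.72000) = 0.388372] × [0.579383] = 0.225016
Unnormalised posteriors:
  π_I·L_I = 0.41 × 5.38523e-91 = 2.20795e-91
  π_II·L_II = 0.51 × 0.426739 = 0.217637
  π_III·L_III = 0.08 × 0.225016 = 0.0180013
Sum: 2.20795e-91 + 0.217637 + 0.0180013 = 0.235638
Responsibility of Population III: 0.0180013 / 0.235638 ≈ 0.076

0.076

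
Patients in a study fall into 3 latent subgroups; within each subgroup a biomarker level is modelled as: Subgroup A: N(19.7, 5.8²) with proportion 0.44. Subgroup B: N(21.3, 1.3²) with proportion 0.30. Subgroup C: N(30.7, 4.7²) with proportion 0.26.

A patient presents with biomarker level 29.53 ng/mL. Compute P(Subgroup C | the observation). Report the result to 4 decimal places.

The responsibility of component k is P(Z=k) f_k(x) divided by Σ_j P(Z=j) f_j(x).
Evaluate each component's likelihood at the observed value:
  p_A = (1/(5.8·√(2π)))·exp(−(29.53−19.7)²/(2·5.8²)) = 0.068783·exp(-1.43622) = 0.0163584
  p_B = (1/(1.3·√(2π)))·exp(−(29.53−21.3)²/(2·1.3²)) = 0.306879·exp(-20.03932) = 6.08136e-10
  p_C = (1/(4.7·√(2π)))·exp(−(29.53−30.7)²/(2·4.7²)) = 0.084881·exp(-0.03098) = 0.0822916
Prior × likelihood for each component:
  P(Z=A)·p_A = 0.44 × 0.0163584 = 0.00719767
  P(Z=B)·p_B = 0.30 × 6.08136e-10 = 1.82441e-10
  P(Z=C)·p_C = 0.26 × 0.0822916 = 0.0213958
Denominator: 0.00719767 + 1.82441e-10 + 0.0213958 = 0.0285935
P(Subgroup C | data) ≈ 0.7483

0.7483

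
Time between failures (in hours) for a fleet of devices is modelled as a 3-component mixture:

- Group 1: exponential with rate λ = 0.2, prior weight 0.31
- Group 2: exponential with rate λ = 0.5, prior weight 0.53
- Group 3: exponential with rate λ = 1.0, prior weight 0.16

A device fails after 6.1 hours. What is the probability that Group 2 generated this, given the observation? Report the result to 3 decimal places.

0.402

P(component k | x) = P(Z=k)·f_k(x) / marginal(x), where marginal(x) = Σ_j P(Z=j)·f_j(x).
Component likelihoods at x = 6.1 hours:
  L_1 = 0.059046
  L_2 = 0.0236795
  L_3 = 0.00224287
Multiply by the mixture weights:
  P(Z=1)·L_1 = 0.31 × 0.059046 = 0.0183043
  P(Z=2)·L_2 = 0.53 × 0.0236795 = 0.0125501
  P(Z=3)·L_3 = 0.16 × 0.00224287 = 0.000358859
Normaliser: 0.0183043 + 0.0125501 + 0.000358859 = 0.0312132
So the posterior for Group 2 is 0.0125501 / 0.0312132 ≈ 0.402.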